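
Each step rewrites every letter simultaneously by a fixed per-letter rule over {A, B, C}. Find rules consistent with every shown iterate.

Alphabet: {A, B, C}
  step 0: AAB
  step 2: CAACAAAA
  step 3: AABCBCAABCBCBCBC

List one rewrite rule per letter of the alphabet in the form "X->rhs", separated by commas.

A->BC, B->C, C->AA

  step 2 ⇒ step 3: CAACAAAA ⇒ AA·BC·BC·AA·BC·BC·BC·BC
    A ↦ BC
    C ↦ AA
    B ↦ C  (constrained at step 0)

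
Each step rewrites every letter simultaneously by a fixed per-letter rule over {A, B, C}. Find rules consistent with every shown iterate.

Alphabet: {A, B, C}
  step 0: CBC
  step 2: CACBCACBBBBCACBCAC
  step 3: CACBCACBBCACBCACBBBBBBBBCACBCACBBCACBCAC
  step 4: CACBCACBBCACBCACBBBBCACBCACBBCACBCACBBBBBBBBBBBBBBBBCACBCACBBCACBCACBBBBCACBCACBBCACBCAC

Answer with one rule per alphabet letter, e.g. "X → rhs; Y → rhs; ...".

  step 3 ⇒ step 4: CACBCACBBCACBCACBBBBBBBBCACBCACBBCACBCAC ⇒ CAC·B·CAC·BB·CAC·B·CAC·BB·BB·CAC·B·CAC·BB·CAC·B·CAC·BB·BB·BB·BB·BB·BB·BB·BB·CAC·B·CAC·BB·CAC·B·CAC·BB·BB·CAC·B·CAC·BB·CAC·B·CAC
    A ↦ B
    B ↦ BB
    C ↦ CAC

A->B, B->BB, C->CAC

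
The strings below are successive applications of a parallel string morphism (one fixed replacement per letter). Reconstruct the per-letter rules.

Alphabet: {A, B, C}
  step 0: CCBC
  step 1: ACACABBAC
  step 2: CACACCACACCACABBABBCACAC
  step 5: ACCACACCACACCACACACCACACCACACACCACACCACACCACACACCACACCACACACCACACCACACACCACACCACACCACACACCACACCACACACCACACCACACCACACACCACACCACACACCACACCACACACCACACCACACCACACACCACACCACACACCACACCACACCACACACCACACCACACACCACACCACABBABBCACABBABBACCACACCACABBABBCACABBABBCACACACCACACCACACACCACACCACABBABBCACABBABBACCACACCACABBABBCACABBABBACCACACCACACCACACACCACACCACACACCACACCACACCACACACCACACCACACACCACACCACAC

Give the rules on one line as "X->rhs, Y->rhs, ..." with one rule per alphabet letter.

  step 1 ⇒ step 2: ACACABBAC ⇒ CAC·AC·CAC·AC·CAC·ABB·ABB·CAC·AC
    A ↦ CAC
    B ↦ ABB
    C ↦ AC

A->CAC, B->ABB, C->AC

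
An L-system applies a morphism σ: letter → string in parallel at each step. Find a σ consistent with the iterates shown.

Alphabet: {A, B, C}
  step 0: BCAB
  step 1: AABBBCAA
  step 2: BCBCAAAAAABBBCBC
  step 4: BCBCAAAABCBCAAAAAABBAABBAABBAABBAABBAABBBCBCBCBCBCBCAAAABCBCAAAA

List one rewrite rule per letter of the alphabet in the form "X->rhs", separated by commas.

  step 1 ⇒ step 2: AABBBCAA ⇒ BC·BC·AA·AA·AA·BB·BC·BC
    A ↦ BC
    B ↦ AA
    C ↦ BB

A->BC, B->AA, C->BB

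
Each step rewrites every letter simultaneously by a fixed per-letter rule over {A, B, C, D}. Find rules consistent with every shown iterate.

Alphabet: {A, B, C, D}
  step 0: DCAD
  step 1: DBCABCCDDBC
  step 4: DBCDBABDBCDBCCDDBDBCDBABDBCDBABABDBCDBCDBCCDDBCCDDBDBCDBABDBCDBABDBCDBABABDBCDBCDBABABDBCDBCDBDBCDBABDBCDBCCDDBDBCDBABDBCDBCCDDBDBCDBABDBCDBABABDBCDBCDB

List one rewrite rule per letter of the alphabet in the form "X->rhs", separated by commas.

A->CCD, B->DB, C->AB, D->DBC

  step 0 ⇒ step 1: DCAD ⇒ DBC·AB·CCD·DBC
    A ↦ CCD
    C ↦ AB
    D ↦ DBC
    B ↦ DB  (constrained at step 1)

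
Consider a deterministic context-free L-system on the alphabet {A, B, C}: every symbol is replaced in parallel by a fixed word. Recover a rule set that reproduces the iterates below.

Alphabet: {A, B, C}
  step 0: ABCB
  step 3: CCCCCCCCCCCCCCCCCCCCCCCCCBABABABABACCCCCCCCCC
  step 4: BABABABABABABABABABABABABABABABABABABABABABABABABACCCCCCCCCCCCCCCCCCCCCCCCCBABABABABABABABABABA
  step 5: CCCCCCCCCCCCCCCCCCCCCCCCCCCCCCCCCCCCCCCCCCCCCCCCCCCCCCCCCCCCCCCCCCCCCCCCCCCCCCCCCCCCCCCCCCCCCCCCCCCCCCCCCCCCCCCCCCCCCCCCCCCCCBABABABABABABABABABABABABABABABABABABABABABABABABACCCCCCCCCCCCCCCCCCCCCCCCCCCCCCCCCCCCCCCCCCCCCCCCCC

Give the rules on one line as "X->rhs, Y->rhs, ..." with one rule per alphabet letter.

A->CCC, B->CC, C->BA

  step 4 ⇒ step 5: BABABABABABABABABABABABABABABABABABABABABABABABABACCCCCCCCCCCCCCCCCCCCCCCCCBABABABABABABABABABA ⇒ CC·CCC·CC·CCC·CC·CCC·CC·CCC·CC·CCC·CC·CCC·CC·CCC·CC·CCC·CC·CCC·CC·CCC·CC·CCC·CC·CCC·CC·CCC·CC·CCC·CC·CCC·CC·CCC·CC·CCC·CC·CCC·CC·CCC·CC·CCC·CC·CCC·CC·CCC·CC·CCC·CC·CCC·CC·CCC·BA·BA·BA·BA·BA·BA·BA·BA·BA·BA·BA·BA·BA·BA·BA·BA·BA·BA·BA·BA·BA·BA·BA·BA·BA·CC·CCC·CC·CCC·CC·CCC·CC·CCC·CC·CCC·CC·CCC·CC·CCC·CC·CCC·CC·CCC·CC·CCC
    A ↦ CCC
    B ↦ CC
    C ↦ BA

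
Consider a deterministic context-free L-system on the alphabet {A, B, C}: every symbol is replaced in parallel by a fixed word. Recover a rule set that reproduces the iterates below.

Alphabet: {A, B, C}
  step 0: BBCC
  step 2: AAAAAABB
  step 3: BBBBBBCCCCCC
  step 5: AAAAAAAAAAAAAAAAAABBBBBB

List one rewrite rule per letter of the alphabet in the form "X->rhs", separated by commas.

A->B, B->CCC, C->A

  step 2 ⇒ step 3: AAAAAABB ⇒ B·B·B·B·B·B·CCC·CCC
    A ↦ B
    B ↦ CCC
    C ↦ A  (constrained at step 0)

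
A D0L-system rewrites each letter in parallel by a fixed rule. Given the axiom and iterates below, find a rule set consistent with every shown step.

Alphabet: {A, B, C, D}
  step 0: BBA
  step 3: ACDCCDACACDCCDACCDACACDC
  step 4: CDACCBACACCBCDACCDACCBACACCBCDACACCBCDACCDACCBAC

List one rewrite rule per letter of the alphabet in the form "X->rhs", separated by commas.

  step 3 ⇒ step 4: ACDCCDACACDCCDACCDACACDC ⇒ CD·AC·CB·AC·AC·CB·CD·AC·CD·AC·CB·AC·AC·CB·CD·AC·AC·CB·CD·AC·CD·AC·CB·AC
    A ↦ CD
    C ↦ AC
    D ↦ CB
    B ↦ DC  (constrained at step 0)

A->CD, B->DC, C->AC, D->CB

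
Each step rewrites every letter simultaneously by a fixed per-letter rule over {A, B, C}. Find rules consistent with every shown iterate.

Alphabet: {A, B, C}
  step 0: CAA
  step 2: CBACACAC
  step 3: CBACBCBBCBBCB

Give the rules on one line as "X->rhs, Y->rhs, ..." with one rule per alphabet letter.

  step 2 ⇒ step 3: CBACACAC ⇒ CB·AC·B·CB·B·CB·B·CB
    A ↦ B
    B ↦ AC
    C ↦ CB

A->B, B->AC, C->CB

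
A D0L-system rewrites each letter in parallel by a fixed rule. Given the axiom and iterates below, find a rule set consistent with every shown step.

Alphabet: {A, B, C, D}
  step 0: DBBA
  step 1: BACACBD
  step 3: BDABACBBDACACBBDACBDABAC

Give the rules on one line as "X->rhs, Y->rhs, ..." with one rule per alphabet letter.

  step 0 ⇒ step 1: DBBA ⇒ B·AC·AC·BD
    A ↦ BD
    B ↦ AC
    D ↦ B
    C ↦ AB  (constrained at step 1)

A->BD, B->AC, C->AB, D->B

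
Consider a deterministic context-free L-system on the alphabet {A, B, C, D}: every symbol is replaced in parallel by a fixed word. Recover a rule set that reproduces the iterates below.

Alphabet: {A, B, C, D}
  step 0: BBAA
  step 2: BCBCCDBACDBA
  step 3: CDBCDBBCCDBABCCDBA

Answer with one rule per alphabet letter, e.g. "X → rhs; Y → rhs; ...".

  step 2 ⇒ step 3: BCBCCDBACDBA ⇒ CD·B·CD·B·B·C·CD·BA·B·C·CD·BA
    A ↦ BA
    B ↦ CD
    C ↦ B
    D ↦ C

A->BA, B->CD, C->B, D->C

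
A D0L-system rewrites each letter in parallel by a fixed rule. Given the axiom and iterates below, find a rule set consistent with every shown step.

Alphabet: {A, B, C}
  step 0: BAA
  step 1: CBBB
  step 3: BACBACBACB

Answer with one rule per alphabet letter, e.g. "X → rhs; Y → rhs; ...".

  step 0 ⇒ step 1: BAA ⇒ CB·B·B
    A ↦ B
    B ↦ CB
    C ↦ A  (constrained at step 1)

A->B, B->CB, C->A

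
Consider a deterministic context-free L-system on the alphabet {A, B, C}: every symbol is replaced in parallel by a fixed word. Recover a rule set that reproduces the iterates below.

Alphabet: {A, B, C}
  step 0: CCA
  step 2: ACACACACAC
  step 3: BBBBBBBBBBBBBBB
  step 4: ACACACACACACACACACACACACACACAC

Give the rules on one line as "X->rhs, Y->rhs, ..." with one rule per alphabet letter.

A->B, B->AC, C->BB

  step 3 ⇒ step 4: BBBBBBBBBBBBBBB ⇒ AC·AC·AC·AC·AC·AC·AC·AC·AC·AC·AC·AC·AC·AC·AC
    B ↦ AC
  step 2 ⇒ step 3: ACACACACAC ⇒ B·BB·B·BB·B·BB·B·BB·B·BB
    A ↦ B
  step 2 ⇒ step 3: ACACACACAC ⇒ B·BB·B·BB·B·BB·B·BB·B·BB
    C ↦ BB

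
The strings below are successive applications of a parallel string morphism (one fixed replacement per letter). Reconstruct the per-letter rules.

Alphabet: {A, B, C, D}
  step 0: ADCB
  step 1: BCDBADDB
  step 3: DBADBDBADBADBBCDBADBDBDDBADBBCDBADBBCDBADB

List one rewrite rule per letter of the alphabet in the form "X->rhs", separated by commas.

  step 0 ⇒ step 1: ADCB ⇒ BC·DBA·D·DB
    A ↦ BC
    B ↦ DB
    C ↦ D
    D ↦ DBA

A->BC, B->DB, C->D, D->DBA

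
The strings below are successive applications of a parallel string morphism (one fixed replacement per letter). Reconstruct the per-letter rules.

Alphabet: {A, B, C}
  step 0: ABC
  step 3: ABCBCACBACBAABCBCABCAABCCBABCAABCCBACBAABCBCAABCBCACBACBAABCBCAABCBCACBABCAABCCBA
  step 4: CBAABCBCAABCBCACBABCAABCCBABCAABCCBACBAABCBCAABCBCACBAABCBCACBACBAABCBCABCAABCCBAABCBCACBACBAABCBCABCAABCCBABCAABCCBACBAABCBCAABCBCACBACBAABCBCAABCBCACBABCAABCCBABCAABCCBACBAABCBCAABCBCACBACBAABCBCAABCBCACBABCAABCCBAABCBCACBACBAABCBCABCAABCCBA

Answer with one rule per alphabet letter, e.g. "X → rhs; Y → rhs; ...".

A->CBA, B->ABC, C->BCA

  step 3 ⇒ step 4: ABCBCACBACBAABCBCABCAABCCBABCAABCCBACBAABCBCAABCBCACBACBAABCBCAABCBCACBABCAABCCBA ⇒ CBA·ABC·BCA·ABC·BCA·CBA·BCA·ABC·CBA·BCA·ABC·CBA·CBA·ABC·BCA·ABC·BCA·CBA·ABC·BCA·CBA·CBA·ABC·BCA·BCA·ABC·CBA·ABC·BCA·CBA·CBA·ABC·BCA·BCA·ABC·CBA·BCA·ABC·CBA·CBA·ABC·BCA·ABC·BCA·CBA·CBA·ABC·BCA·ABC·BCA·CBA·BCA·ABC·CBA·BCA·ABC·CBA·CBA·ABC·BCA·ABC·BCA·CBA·CBA·ABC·BCA·ABC·BCA·CBA·BCA·ABC·CBA·ABC·BCA·CBA·CBA·ABC·BCA·BCA·ABC·CBA
    A ↦ CBA
    B ↦ ABC
    C ↦ BCA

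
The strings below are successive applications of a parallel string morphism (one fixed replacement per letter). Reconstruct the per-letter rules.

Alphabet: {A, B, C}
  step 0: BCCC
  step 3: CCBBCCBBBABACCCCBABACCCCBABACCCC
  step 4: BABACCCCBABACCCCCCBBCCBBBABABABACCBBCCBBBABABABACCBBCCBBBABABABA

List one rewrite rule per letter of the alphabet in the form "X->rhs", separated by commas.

  step 3 ⇒ step 4: CCBBCCBBBABACCCCBABACCCCBABACCCC ⇒ BA·BA·CC·CC·BA·BA·CC·CC·CC·BB·CC·BB·BA·BA·BA·BA·CC·BB·CC·BB·BA·BA·BA·BA·CC·BB·CC·BB·BA·BA·BA·BA
    A ↦ BB
    B ↦ CC
    C ↦ BA

A->BB, B->CC, C->BA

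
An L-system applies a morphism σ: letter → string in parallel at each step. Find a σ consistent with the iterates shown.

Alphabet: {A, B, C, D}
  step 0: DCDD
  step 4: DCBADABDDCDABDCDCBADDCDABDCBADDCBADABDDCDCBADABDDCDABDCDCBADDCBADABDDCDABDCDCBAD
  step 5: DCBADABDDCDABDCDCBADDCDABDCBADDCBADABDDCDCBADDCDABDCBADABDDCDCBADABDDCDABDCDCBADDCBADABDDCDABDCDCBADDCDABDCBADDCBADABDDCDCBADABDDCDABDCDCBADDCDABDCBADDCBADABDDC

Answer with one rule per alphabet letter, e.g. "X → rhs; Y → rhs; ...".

A->D, B->AB, C->BAD, D->DC

  step 4 ⇒ step 5: DCBADABDDCDABDCDCBADDCDABDCBADDCBADABDDCDCBADABDDCDABDCDCBADDCBADABDDCDABDCDCBAD ⇒ DC·BAD·AB·D·DC·D·AB·DC·DC·BAD·DC·D·AB·DC·BAD·DC·BAD·AB·D·DC·DC·BAD·DC·D·AB·DC·BAD·AB·D·DC·DC·BAD·AB·D·DC·D·AB·DC·DC·BAD·DC·BAD·AB·D·DC·D·AB·DC·DC·BAD·DC·D·AB·DC·BAD·DC·BAD·AB·D·DC·DC·BAD·AB·D·DC·D·AB·DC·DC·BAD·DC·D·AB·DC·BAD·DC·BAD·AB·D·DC
    A ↦ D
    B ↦ AB
    C ↦ BAD
    D ↦ DC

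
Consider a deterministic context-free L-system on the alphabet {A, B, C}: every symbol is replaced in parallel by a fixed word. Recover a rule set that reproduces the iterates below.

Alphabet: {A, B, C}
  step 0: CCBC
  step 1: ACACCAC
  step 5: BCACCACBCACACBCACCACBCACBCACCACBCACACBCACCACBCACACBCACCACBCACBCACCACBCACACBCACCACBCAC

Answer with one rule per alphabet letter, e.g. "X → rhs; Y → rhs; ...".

A->BC, B->C, C->AC

  step 0 ⇒ step 1: CCBC ⇒ AC·AC·C·AC
    B ↦ C
    C ↦ AC
    A ↦ BC  (constrained at step 1)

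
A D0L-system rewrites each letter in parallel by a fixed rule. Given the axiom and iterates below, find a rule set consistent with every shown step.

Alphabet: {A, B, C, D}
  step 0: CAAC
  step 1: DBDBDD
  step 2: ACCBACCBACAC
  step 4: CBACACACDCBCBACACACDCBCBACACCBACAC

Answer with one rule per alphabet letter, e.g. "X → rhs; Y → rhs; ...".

  step 1 ⇒ step 2: DBDBDD ⇒ AC·CB·AC·CB·AC·AC
    B ↦ CB
    D ↦ AC
  step 0 ⇒ step 1: CAAC ⇒ D·BD·BD·D
    A ↦ BD
  step 0 ⇒ step 1: CAAC ⇒ D·BD·BD·D
    C ↦ D

A->BD, B->CB, C->D, D->AC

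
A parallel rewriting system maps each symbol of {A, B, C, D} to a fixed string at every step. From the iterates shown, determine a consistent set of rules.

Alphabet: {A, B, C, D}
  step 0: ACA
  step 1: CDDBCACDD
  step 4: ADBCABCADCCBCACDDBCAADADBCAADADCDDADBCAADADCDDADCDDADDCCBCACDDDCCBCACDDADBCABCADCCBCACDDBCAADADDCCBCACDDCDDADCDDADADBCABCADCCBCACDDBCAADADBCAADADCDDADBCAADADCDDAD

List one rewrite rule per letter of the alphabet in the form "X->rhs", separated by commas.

A->CDD, B->DCC, C->BCA, D->AD

  step 0 ⇒ step 1: ACA ⇒ CDD·BCA·CDD
    A ↦ CDD
    C ↦ BCA
    B ↦ DCC  (constrained at step 1)
    D ↦ AD  (constrained at step 1)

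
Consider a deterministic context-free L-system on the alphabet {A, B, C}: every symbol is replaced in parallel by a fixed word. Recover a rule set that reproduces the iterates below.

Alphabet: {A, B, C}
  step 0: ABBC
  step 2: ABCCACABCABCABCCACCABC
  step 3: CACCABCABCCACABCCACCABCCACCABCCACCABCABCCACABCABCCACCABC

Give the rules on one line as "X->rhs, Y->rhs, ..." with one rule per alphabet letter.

  step 2 ⇒ step 3: ABCCACABCABCABCCACCABC ⇒ CAC·C·ABC·ABC·CAC·ABC·CAC·C·ABC·CAC·C·ABC·CAC·C·ABC·ABC·CAC·ABC·ABC·CAC·C·ABC
    A ↦ CAC
    B ↦ C
    C ↦ ABC

A->CAC, B->C, C->ABC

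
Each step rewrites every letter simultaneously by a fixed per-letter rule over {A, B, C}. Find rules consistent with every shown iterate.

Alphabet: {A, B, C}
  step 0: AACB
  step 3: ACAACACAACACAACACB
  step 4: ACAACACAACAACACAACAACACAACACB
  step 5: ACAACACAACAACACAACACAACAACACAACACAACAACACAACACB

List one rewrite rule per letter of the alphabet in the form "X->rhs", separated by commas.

  step 4 ⇒ step 5: ACAACACAACAACACAACAACACAACACB ⇒ AC·A·AC·AC·A·AC·A·AC·AC·A·AC·AC·A·AC·A·AC·AC·A·AC·AC·A·AC·A·AC·AC·A·AC·A·CB
    A ↦ AC
    B ↦ CB
    C ↦ A

A->AC, B->CB, C->A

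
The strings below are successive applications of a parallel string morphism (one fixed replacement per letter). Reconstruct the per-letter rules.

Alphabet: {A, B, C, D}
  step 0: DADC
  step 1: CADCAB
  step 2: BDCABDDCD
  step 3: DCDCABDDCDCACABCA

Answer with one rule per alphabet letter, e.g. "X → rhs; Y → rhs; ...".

A->D, B->DCD, C->B, D->CA

  step 2 ⇒ step 3: BDCABDDCD ⇒ DCD·CA·B·D·DCD·CA·CA·B·CA
    A ↦ D
    B ↦ DCD
    C ↦ B
    D ↦ CA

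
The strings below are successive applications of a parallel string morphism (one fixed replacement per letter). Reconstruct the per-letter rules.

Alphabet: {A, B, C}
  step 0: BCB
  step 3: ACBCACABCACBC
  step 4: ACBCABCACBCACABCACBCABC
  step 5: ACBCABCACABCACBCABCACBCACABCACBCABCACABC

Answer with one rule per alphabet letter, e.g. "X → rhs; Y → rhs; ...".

  step 4 ⇒ step 5: ACBCABCACBCACABCACBCABC ⇒ AC·BC·A·BC·AC·A·BC·AC·BC·A·BC·AC·BC·AC·A·BC·AC·BC·A·BC·AC·A·BC
    A ↦ AC
    B ↦ A
    C ↦ BC

A->AC, B->A, C->BC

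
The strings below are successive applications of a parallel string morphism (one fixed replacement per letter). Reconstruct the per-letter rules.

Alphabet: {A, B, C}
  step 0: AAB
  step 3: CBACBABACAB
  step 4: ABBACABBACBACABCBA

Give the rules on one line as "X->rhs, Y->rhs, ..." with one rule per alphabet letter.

  step 3 ⇒ step 4: CBACBABACAB ⇒ AB·BA·C·AB·BA·C·BA·C·AB·C·BA
    A ↦ C
    B ↦ BA
    C ↦ AB

A->C, B->BA, C->AB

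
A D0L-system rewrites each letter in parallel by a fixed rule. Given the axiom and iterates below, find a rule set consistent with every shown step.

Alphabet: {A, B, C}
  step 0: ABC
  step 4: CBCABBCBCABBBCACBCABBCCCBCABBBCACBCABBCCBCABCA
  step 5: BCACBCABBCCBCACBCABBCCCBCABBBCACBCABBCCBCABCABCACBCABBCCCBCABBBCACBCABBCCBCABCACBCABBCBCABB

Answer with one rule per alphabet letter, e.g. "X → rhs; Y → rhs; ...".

A->BB, B->C, C->BCA

  step 4 ⇒ step 5: CBCABBCBCABBBCACBCABBCCCBCABBBCACBCABBCCBCABCA ⇒ BCA·C·BCA·BB·C·C·BCA·C·BCA·BB·C·C·C·BCA·BB·BCA·C·BCA·BB·C·C·BCA·BCA·BCA·C·BCA·BB·C·C·C·BCA·BB·BCA·C·BCA·BB·C·C·BCA·BCA·C·BCA·BB·C·BCA·BB
    A ↦ BB
    B ↦ C
    C ↦ BCA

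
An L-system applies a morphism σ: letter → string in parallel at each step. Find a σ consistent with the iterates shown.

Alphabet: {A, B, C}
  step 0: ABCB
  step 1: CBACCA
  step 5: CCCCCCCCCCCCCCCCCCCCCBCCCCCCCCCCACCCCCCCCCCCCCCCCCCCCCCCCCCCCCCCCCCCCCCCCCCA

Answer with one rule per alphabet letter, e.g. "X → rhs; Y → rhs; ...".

A->CB, B->A, C->CC

  step 0 ⇒ step 1: ABCB ⇒ CB·A·CC·A
    A ↦ CB
    B ↦ A
    C ↦ CC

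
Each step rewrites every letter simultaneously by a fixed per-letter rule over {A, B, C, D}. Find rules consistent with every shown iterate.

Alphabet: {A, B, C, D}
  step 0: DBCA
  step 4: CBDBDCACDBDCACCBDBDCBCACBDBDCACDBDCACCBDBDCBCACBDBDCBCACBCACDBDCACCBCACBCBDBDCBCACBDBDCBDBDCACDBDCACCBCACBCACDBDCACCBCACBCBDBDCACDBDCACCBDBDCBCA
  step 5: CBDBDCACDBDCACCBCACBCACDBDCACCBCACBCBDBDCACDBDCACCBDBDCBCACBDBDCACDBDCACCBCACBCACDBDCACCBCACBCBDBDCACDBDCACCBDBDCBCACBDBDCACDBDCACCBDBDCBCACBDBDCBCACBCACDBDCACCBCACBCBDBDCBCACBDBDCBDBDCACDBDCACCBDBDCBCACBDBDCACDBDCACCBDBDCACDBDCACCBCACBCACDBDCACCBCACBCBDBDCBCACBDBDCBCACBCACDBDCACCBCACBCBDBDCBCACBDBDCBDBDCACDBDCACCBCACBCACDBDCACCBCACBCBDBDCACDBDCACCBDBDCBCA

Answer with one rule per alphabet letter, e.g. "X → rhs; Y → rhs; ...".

  step 4 ⇒ step 5: CBDBDCACDBDCACCBDBDCBCACBDBDCACDBDCACCBDBDCBCACBDBDCBCACBCACDBDCACCBCACBCBDBDCBCACBDBDCBDBDCACDBDCACCBCACBCACDBDCACCBCACBCBDBDCACDBDCACCBDBDCBCA ⇒ CB·DBD·CAC·DBD·CAC·CB·CA·CB·CAC·DBD·CAC·CB·CA·CB·CB·DBD·CAC·DBD·CAC·CB·DBD·CB·CA·CB·DBD·CAC·DBD·CAC·CB·CA·CB·CAC·DBD·CAC·CB·CA·CB·CB·DBD·CAC·DBD·CAC·CB·DBD·CB·CA·CB·DBD·CAC·DBD·CAC·CB·DBD·CB·CA·CB·DBD·CB·CA·CB·CAC·DBD·CAC·CB·CA·CB·CB·DBD·CB·CA·CB·DBD·CB·DBD·CAC·DBD·CAC·CB·DBD·CB·CA·CB·DBD·CAC·DBD·CAC·CB·DBD·CAC·DBD·CAC·CB·CA·CB·CAC·DBD·CAC·CB·CA·CB·CB·DBD·CB·CA·CB·DBD·CB·CA·CB·CAC·DBD·CAC·CB·CA·CB·CB·DBD·CB·CA·CB·DBD·CB·DBD·CAC·DBD·CAC·CB·CA·CB·CAC·DBD·CAC·CB·CA·CB·CB·DBD·CAC·DBD·CAC·CB·DBD·CB·CA
    A ↦ CA
    B ↦ DBD
    C ↦ CB
    D ↦ CAC

A->CA, B->DBD, C->CB, D->CAC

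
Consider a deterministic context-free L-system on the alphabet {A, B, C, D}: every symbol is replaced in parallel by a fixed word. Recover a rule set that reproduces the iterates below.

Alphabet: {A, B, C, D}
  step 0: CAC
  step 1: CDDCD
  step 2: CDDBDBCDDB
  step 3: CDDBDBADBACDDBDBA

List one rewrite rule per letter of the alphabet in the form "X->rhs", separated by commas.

A->D, B->A, C->CD, D->DB

  step 2 ⇒ step 3: CDDBDBCDDB ⇒ CD·DB·DB·A·DB·A·CD·DB·DB·A
    B ↦ A
    C ↦ CD
    D ↦ DB
  step 0 ⇒ step 1: CAC ⇒ CD·D·CD
    A ↦ D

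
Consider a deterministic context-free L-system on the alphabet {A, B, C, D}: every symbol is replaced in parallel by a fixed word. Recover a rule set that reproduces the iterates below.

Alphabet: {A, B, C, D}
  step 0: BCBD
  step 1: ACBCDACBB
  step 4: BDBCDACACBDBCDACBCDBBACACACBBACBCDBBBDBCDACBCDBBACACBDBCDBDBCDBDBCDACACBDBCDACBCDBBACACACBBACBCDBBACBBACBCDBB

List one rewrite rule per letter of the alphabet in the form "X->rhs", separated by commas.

A->BD, B->AC, C->BCD, D->BB

  step 0 ⇒ step 1: BCBD ⇒ AC·BCD·AC·BB
    B ↦ AC
    C ↦ BCD
    D ↦ BB
    A ↦ BD  (constrained at step 1)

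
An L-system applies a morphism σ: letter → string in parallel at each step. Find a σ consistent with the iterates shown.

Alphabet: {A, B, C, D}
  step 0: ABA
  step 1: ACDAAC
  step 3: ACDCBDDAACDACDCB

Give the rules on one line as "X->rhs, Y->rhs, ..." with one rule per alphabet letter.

A->AC, B->DA, C->D, D->CB

  step 0 ⇒ step 1: ABA ⇒ AC·DA·AC
    A ↦ AC
    B ↦ DA
    C ↦ D  (constrained at step 1)
    D ↦ CB  (constrained at step 1)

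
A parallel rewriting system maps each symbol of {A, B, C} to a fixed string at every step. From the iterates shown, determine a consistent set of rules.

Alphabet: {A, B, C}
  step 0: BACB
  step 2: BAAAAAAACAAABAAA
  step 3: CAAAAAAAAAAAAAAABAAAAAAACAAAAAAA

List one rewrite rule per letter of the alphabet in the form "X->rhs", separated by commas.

  step 2 ⇒ step 3: BAAAAAAACAAABAAA ⇒ CA·AA·AA·AA·AA·AA·AA·AA·BA·AA·AA·AA·CA·AA·AA·AA
    A ↦ AA
    B ↦ CA
    C ↦ BA

A->AA, B->CA, C->BA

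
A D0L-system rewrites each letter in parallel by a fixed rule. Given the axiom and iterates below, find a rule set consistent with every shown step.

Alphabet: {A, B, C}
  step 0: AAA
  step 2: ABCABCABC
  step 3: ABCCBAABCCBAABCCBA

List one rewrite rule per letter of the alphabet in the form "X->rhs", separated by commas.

A->AB, B->C, C->CBA

  step 2 ⇒ step 3: ABCABCABC ⇒ AB·C·CBA·AB·C·CBA·AB·C·CBA
    A ↦ AB
    B ↦ C
    C ↦ CBA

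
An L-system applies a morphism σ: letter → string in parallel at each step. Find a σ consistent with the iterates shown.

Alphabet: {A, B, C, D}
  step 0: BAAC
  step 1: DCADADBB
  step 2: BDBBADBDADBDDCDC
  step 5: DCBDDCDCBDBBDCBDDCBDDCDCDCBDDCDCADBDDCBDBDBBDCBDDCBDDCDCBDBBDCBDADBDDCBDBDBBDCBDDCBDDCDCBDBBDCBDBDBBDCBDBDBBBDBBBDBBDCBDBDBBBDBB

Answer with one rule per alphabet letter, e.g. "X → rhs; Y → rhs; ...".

A->AD, B->DC, C->BB, D->BD

  step 1 ⇒ step 2: DCADADBB ⇒ BD·BB·AD·BD·AD·BD·DC·DC
    A ↦ AD
    B ↦ DC
    C ↦ BB
    D ↦ BD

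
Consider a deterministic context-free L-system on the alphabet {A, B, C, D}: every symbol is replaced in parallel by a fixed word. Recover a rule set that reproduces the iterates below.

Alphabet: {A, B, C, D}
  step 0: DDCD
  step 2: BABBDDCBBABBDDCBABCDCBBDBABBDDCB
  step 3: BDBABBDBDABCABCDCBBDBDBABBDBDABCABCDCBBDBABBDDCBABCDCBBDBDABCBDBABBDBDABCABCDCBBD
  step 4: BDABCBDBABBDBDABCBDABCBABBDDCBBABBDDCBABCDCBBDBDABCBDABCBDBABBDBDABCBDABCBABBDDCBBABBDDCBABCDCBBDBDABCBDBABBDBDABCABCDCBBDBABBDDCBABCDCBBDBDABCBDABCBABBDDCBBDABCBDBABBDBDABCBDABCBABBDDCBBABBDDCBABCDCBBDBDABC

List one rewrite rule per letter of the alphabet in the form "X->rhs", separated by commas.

A->BAB, B->BD, C->DCB, D->ABC

  step 3 ⇒ step 4: BDBABBDBDABCABCDCBBDBDBABBDBDABCABCDCBBDBABBDDCBABCDCBBDBDABCBDBABBDBDABCABCDCBBD ⇒ BD·ABC·BD·BAB·BD·BD·ABC·BD·ABC·BAB·BD·DCB·BAB·BD·DCB·ABC·DCB·BD·BD·ABC·BD·ABC·BD·BAB·BD·BD·ABC·BD·ABC·BAB·BD·DCB·BAB·BD·DCB·ABC·DCB·BD·BD·ABC·BD·BAB·BD·BD·ABC·ABC·DCB·BD·BAB·BD·DCB·ABC·DCB·BD·BD·ABC·BD·ABC·BAB·BD·DCB·BD·ABC·BD·BAB·BD·BD·ABC·BD·ABC·BAB·BD·DCB·BAB·BD·DCB·ABC·DCB·BD·BD·ABC
    A ↦ BAB
    B ↦ BD
    C ↦ DCB
    D ↦ ABC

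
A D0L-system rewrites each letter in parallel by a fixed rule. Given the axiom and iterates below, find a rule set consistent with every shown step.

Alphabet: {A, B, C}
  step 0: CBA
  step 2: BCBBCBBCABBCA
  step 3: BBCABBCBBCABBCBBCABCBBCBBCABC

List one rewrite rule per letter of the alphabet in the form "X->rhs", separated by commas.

  step 2 ⇒ step 3: BCBBCBBCABBCA ⇒ BBC·A·BBC·BBC·A·BBC·BBC·A·BC·BBC·BBC·A·BC
    A ↦ BC
    B ↦ BBC
    C ↦ A

A->BC, B->BBC, C->A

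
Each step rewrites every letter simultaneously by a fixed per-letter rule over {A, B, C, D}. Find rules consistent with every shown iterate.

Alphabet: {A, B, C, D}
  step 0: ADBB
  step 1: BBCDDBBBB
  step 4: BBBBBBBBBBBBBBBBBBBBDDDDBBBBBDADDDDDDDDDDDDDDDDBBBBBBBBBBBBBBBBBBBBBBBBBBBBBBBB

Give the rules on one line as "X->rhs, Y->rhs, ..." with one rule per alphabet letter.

  step 0 ⇒ step 1: ADBB ⇒ BBC·DD·BB·BB
    A ↦ BBC
    B ↦ BB
    D ↦ DD
    C ↦ BDA  (constrained at step 1)

A->BBC, B->BB, C->BDA, D->DD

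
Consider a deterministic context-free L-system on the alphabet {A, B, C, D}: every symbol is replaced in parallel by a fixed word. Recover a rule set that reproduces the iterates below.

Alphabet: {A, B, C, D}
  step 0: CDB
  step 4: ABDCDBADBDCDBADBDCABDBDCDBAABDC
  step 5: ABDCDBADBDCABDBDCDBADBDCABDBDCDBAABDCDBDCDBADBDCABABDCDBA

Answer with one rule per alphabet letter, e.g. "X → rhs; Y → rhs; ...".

A->AB, B->DC, C->A, D->DB

  step 4 ⇒ step 5: ABDCDBADBDCDBADBDCABDBDCDBAABDC ⇒ AB·DC·DB·A·DB·DC·AB·DB·DC·DB·A·DB·DC·AB·DB·DC·DB·A·AB·DC·DB·DC·DB·A·DB·DC·AB·AB·DC·DB·A
    A ↦ AB
    B ↦ DC
    C ↦ A
    D ↦ DB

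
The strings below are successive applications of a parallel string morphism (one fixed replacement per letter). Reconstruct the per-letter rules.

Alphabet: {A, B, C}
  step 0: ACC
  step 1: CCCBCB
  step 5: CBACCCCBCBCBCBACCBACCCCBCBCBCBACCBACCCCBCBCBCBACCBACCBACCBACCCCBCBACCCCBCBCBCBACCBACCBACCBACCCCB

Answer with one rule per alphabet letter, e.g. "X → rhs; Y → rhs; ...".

A->CC, B->AC, C->CB

  step 0 ⇒ step 1: ACC ⇒ CC·CB·CB
    A ↦ CC
    C ↦ CB
    B ↦ AC  (constrained at step 1)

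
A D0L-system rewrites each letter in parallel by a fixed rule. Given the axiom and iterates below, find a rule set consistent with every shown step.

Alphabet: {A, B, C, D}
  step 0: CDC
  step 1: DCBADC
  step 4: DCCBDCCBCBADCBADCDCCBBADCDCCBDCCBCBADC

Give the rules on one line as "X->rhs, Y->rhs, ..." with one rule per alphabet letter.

  step 0 ⇒ step 1: CDC ⇒ DC·BA·DC
    C ↦ DC
    D ↦ BA
    A ↦ C  (constrained at step 1)
    B ↦ CB  (constrained at step 1)

A->C, B->CB, C->DC, D->BA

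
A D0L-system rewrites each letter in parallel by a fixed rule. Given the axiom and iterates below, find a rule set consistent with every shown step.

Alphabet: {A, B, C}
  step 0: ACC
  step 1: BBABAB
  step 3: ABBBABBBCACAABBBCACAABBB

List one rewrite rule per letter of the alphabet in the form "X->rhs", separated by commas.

A->BB, B->CA, C->AB

  step 0 ⇒ step 1: ACC ⇒ BB·AB·AB
    A ↦ BB
    C ↦ AB
    B ↦ CA  (constrained at step 1)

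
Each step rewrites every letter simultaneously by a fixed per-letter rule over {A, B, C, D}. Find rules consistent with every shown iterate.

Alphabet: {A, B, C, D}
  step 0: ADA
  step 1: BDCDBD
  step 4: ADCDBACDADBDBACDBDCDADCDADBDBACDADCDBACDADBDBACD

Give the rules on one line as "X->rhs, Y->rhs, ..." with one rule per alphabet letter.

  step 0 ⇒ step 1: ADA ⇒ BD·CD·BD
    A ↦ BD
    D ↦ CD
    B ↦ AD  (constrained at step 1)
    C ↦ BA  (constrained at step 1)

A->BD, B->AD, C->BA, D->CD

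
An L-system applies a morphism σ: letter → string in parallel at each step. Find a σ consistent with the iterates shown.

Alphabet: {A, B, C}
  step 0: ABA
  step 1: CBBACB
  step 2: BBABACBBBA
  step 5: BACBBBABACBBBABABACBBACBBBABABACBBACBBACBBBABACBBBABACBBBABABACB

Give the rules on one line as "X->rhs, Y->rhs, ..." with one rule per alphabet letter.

  step 1 ⇒ step 2: CBBACB ⇒ B·BA·BA·CB·B·BA
    A ↦ CB
    B ↦ BA
    C ↦ B

A->CB, B->BA, C->B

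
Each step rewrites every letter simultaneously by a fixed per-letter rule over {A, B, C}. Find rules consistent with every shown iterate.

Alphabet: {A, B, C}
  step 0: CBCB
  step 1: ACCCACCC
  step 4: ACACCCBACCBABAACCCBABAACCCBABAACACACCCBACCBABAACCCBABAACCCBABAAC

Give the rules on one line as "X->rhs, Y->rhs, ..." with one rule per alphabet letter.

  step 0 ⇒ step 1: CBCB ⇒ AC·CC·AC·CC
    B ↦ CC
    C ↦ AC
    A ↦ BA  (constrained at step 1)

A->BA, B->CC, C->AC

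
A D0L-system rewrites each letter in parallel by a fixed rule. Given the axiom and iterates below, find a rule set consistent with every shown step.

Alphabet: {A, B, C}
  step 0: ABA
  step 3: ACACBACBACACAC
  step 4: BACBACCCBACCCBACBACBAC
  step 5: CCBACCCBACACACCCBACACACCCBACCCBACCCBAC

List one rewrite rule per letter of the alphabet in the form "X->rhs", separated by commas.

  step 4 ⇒ step 5: BACBACCCBACCCBACBACBAC ⇒ CC·B·AC·CC·B·AC·AC·AC·CC·B·AC·AC·AC·CC·B·AC·CC·B·AC·CC·B·AC
    A ↦ B
    B ↦ CC
    C ↦ AC

A->B, B->CC, C->AC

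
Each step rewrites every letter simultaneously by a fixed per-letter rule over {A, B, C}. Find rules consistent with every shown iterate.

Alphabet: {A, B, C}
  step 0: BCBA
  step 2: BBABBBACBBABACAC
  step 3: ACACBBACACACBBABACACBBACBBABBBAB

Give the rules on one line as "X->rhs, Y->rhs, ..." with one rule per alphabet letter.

A->BB, B->AC, C->AB

  step 2 ⇒ step 3: BBABBBACBBABACAC ⇒ AC·AC·BB·AC·AC·AC·BB·AB·AC·AC·BB·AC·BB·AB·BB·AB
    A ↦ BB
    B ↦ AC
    C ↦ AB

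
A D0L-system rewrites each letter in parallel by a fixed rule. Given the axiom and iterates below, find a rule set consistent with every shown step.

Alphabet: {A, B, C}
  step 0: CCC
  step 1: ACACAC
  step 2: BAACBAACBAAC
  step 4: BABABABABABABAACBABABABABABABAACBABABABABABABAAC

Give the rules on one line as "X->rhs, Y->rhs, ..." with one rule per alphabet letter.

A->BA, B->BA, C->AC

  step 1 ⇒ step 2: ACACAC ⇒ BA·AC·BA·AC·BA·AC
    A ↦ BA
    C ↦ AC
    B ↦ BA  (constrained at step 2)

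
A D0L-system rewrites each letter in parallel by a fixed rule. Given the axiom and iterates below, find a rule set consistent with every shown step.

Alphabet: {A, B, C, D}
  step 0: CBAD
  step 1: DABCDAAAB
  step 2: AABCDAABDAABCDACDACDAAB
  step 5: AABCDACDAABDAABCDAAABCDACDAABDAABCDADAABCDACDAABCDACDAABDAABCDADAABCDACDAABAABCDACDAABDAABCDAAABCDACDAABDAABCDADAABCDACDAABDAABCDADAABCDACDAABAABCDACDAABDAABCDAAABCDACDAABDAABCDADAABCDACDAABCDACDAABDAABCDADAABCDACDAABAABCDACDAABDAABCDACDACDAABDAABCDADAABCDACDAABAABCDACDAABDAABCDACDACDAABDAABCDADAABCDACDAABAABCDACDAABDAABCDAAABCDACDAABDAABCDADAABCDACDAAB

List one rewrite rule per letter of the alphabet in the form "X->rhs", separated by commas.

  step 1 ⇒ step 2: DABCDAAAB ⇒ AAB·CDA·AB·D·AAB·CDA·CDA·CDA·AB
    A ↦ CDA
    B ↦ AB
    C ↦ D
    D ↦ AAB

A->CDA, B->AB, C->D, D->AAB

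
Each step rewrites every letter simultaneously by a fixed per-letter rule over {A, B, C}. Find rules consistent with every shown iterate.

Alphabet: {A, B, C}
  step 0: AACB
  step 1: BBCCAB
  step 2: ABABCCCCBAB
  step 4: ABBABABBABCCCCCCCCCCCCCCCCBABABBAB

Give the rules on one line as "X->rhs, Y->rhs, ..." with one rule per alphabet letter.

A->B, B->AB, C->CC

  step 1 ⇒ step 2: BBCCAB ⇒ AB·AB·CC·CC·B·AB
    A ↦ B
    B ↦ AB
    C ↦ CC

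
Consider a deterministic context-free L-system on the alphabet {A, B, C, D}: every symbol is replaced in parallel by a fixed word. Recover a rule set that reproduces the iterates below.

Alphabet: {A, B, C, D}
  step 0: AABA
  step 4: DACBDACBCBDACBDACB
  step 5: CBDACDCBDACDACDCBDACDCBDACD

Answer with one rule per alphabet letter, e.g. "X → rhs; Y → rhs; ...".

  step 4 ⇒ step 5: DACBDACBCBDACBDACB ⇒ CB·D·A·CD·CB·D·A·CD·A·CD·CB·D·A·CD·CB·D·A·CD
    A ↦ D
    B ↦ CD
    C ↦ A
    D ↦ CB

A->D, B->CD, C->A, D->CB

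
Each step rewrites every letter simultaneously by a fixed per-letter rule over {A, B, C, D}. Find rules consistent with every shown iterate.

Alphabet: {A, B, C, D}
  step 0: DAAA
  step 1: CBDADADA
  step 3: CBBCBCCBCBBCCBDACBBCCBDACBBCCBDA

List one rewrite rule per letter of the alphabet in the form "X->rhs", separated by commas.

  step 0 ⇒ step 1: DAAA ⇒ CB·DA·DA·DA
    A ↦ DA
    D ↦ CB
    B ↦ BC  (constrained at step 1)
    C ↦ CB  (constrained at step 1)

A->DA, B->BC, C->CB, D->CB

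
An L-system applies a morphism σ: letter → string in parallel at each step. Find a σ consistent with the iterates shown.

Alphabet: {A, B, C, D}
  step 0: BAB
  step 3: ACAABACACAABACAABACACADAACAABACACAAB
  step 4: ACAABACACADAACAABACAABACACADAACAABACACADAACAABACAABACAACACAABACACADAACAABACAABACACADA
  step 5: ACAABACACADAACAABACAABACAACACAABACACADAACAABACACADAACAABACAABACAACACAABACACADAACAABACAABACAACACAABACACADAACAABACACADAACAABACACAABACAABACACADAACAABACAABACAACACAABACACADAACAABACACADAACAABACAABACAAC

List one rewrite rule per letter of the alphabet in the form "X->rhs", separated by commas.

A->AC, B->ADA, C->AAB, D->A

  step 4 ⇒ step 5: ACAABACACADAACAABACAABACACADAACAABACACADAACAABACAABACAACACAABACACADAACAABACAABACACADA ⇒ AC·AAB·AC·AC·ADA·AC·AAB·AC·AAB·AC·A·AC·AC·AAB·AC·AC·ADA·AC·AAB·AC·AC·ADA·AC·AAB·AC·AAB·AC·A·AC·AC·AAB·AC·AC·ADA·AC·AAB·AC·AAB·AC·A·AC·AC·AAB·AC·AC·ADA·AC·AAB·AC·AC·ADA·AC·AAB·AC·AC·AAB·AC·AAB·AC·AC·ADA·AC·AAB·AC·AAB·AC·A·AC·AC·AAB·AC·AC·ADA·AC·AAB·AC·AC·ADA·AC·AAB·AC·AAB·AC·A·AC
    A ↦ AC
    B ↦ ADA
    C ↦ AAB
    D ↦ A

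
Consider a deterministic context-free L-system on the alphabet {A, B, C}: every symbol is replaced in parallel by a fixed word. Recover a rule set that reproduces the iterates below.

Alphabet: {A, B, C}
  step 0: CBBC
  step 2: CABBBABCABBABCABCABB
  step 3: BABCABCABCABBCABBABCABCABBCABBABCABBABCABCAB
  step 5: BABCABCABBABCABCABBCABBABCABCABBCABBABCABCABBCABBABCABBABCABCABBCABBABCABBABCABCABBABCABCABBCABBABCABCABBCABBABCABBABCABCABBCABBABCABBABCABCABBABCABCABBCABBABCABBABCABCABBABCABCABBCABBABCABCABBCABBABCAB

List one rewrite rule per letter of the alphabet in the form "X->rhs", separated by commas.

  step 2 ⇒ step 3: CABBBABCABBABCABCABB ⇒ BA·B·CAB·CAB·CAB·B·CAB·BA·B·CAB·CAB·B·CAB·BA·B·CAB·BA·B·CAB·CAB
    A ↦ B
    B ↦ CAB
    C ↦ BA

A->B, B->CAB, C->BA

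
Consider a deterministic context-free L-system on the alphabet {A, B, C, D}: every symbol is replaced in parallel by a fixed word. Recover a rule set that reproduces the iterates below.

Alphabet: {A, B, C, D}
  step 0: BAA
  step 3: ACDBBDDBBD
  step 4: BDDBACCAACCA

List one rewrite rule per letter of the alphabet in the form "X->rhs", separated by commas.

A->BD, B->C, C->DB, D->A

  step 3 ⇒ step 4: ACDBBDDBBD ⇒ BD·DB·A·C·C·A·A·C·C·A
    A ↦ BD
    B ↦ C
    C ↦ DB
    D ↦ A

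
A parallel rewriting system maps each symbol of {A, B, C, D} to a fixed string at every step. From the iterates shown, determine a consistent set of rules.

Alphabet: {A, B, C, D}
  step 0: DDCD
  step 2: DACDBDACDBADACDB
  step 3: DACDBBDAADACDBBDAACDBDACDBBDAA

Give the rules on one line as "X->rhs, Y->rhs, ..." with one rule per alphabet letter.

A->CDB, B->A, C->B, D->DA

  step 2 ⇒ step 3: DACDBDACDBADACDB ⇒ DA·CDB·B·DA·A·DA·CDB·B·DA·A·CDB·DA·CDB·B·DA·A
    A ↦ CDB
    B ↦ A
    C ↦ B
    D ↦ DA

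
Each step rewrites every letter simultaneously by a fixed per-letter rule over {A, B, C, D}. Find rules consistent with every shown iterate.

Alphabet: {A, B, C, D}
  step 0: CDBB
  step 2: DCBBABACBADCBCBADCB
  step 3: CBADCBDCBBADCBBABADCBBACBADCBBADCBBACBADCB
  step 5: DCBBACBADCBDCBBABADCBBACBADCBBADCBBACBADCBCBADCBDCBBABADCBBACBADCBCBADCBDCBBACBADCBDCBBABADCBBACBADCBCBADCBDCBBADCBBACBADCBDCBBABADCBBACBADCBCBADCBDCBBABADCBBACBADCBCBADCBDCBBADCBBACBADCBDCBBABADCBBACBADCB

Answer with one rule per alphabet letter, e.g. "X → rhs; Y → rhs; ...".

  step 2 ⇒ step 3: DCBBABACBADCBCBADCB ⇒ C·BA·DCB·DCB·BA·DCB·BA·BA·DCB·BA·C·BA·DCB·BA·DCB·BA·C·BA·DCB
    A ↦ BA
    B ↦ DCB
    C ↦ BA
    D ↦ C

A->BA, B->DCB, C->BA, D->C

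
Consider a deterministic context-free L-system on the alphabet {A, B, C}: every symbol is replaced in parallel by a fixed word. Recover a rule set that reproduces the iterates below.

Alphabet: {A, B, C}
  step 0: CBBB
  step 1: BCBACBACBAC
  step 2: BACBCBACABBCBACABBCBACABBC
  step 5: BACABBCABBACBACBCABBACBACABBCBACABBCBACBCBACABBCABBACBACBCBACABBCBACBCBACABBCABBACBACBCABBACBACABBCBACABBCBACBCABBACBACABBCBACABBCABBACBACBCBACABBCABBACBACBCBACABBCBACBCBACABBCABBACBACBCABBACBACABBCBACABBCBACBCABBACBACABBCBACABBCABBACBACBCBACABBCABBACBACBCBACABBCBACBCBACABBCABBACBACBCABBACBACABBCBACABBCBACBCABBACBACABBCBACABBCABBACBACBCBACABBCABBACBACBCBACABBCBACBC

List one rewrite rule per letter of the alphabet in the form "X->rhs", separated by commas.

  step 1 ⇒ step 2: BCBACBACBAC ⇒ BAC·BC·BAC·AB·BC·BAC·AB·BC·BAC·AB·BC
    A ↦ AB
    B ↦ BAC
    C ↦ BC

A->AB, B->BAC, C->BC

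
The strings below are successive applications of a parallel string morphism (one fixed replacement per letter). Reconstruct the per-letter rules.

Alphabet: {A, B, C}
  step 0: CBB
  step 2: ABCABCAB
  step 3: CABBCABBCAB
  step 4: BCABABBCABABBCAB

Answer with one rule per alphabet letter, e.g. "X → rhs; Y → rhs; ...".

  step 3 ⇒ step 4: CABBCABBCAB ⇒ B·C·AB·AB·B·C·AB·AB·B·C·AB
    A ↦ C
    B ↦ AB
    C ↦ B

A->C, B->AB, C->B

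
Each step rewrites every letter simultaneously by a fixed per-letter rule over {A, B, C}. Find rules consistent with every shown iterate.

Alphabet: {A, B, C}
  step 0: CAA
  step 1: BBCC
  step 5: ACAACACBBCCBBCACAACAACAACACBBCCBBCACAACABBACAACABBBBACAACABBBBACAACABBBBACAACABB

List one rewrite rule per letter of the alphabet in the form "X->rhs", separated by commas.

  step 0 ⇒ step 1: CAA ⇒ BB·C·C
    A ↦ C
    C ↦ BB
    B ↦ ACA  (constrained at step 1)

A->C, B->ACA, C->BB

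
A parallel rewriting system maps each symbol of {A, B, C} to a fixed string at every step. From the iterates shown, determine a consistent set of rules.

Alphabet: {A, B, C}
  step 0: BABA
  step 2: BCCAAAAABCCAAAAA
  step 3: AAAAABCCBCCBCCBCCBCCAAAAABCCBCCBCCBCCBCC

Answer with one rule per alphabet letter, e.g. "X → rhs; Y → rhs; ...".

  step 2 ⇒ step 3: BCCAAAAABCCAAAAA ⇒ A·AA·AA·BCC·BCC·BCC·BCC·BCC·A·AA·AA·BCC·BCC·BCC·BCC·BCC
    A ↦ BCC
    B ↦ A
    C ↦ AA

A->BCC, B->A, C->AA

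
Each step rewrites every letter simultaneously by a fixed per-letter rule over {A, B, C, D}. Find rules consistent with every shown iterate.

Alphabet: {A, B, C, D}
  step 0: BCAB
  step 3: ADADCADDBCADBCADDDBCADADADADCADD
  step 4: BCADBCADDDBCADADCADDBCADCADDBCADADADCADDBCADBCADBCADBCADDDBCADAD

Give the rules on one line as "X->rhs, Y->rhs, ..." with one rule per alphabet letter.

  step 3 ⇒ step 4: ADADCADDBCADBCADDDBCADADADADCADD ⇒ BC·AD·BC·AD·DD·BC·AD·AD·CA·DD·BC·AD·CA·DD·BC·AD·AD·AD·CA·DD·BC·AD·BC·AD·BC·AD·BC·AD·DD·BC·AD·AD
    A ↦ BC
    B ↦ CA
    C ↦ DD
    D ↦ AD

A->BC, B->CA, C->DD, D->AD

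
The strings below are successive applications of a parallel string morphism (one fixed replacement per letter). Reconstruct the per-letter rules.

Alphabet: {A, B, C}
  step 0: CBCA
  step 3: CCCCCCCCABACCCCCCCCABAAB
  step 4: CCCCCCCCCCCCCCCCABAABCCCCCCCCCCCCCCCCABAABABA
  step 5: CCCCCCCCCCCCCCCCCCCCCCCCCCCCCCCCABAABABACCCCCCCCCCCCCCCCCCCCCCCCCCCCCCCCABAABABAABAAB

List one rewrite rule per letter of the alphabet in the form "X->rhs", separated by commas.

  step 4 ⇒ step 5: CCCCCCCCCCCCCCCCABAABCCCCCCCCCCCCCCCCABAABABA ⇒ CC·CC·CC·CC·CC·CC·CC·CC·CC·CC·CC·CC·CC·CC·CC·CC·AB·A·AB·AB·A·CC·CC·CC·CC·CC·CC·CC·CC·CC·CC·CC·CC·CC·CC·CC·CC·AB·A·AB·AB·A·AB·A·AB
    A ↦ AB
    B ↦ A
    C ↦ CC

A->AB, B->A, C->CC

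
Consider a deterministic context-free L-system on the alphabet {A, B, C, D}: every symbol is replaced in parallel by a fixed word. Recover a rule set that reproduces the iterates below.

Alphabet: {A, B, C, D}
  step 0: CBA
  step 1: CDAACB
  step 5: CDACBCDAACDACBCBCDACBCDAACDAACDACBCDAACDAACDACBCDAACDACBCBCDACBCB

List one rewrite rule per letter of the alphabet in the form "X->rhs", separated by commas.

  step 0 ⇒ step 1: CBA ⇒ CD·AA·CB
    A ↦ CB
    B ↦ AA
    C ↦ CD
    D ↦ A  (constrained at step 1)

A->CB, B->AA, C->CD, D->A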